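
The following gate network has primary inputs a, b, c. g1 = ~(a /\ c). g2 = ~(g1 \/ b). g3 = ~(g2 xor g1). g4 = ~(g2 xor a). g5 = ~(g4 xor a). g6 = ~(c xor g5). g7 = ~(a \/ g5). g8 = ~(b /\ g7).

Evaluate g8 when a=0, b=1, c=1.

g1 = ~(0 /\ 1) = 1
g2 = ~(1 \/ 1) = 0
g4 = ~(0 xor 0) = 1
g5 = ~(1 xor 0) = 0
g7 = ~(0 \/ 0) = 1
g8 = ~(1 /\ 1) = 0

0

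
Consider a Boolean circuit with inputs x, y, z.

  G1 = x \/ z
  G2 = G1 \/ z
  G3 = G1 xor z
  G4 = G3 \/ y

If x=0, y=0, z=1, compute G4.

G1 = 0 \/ 1 = 1
G3 = 1 xor 1 = 0
G4 = 0 \/ 0 = 0

0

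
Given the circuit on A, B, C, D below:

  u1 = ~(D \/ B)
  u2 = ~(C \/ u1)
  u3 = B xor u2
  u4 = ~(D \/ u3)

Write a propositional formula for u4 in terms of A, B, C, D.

u1 = ~(D \/ B)
u2 = ~(C \/ u1) = ~(C \/ (~(D \/ B)))
u3 = B xor u2 = B xor (~(C \/ (~(D \/ B))))
u4 = ~(D \/ u3) = ~(D \/ (B xor (~(C \/ (~(D \/ B))))))

~(D \/ (B xor (~(C \/ (~(D \/ B))))))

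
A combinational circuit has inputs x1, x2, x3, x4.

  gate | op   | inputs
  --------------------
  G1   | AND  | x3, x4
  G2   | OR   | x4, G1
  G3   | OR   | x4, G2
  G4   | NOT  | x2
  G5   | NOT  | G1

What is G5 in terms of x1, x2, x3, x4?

G1 = x3 AND x4
G5 = NOT G1 = NOT (x3 AND x4)

NOT (x3 AND x4)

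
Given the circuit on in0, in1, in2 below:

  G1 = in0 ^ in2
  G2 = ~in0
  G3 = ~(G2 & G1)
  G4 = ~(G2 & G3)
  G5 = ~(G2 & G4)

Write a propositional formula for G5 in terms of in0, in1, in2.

~(~in0 & (~(~in0 & (~(~in0 & (in0 ^ in2))))))

G1 = in0 ^ in2
G2 = ~in0
G3 = ~(G2 & G1) = ~(~in0 & (in0 ^ in2))
G4 = ~(G2 & G3) = ~(~in0 & (~(~in0 & (in0 ^ in2))))
G5 = ~(G2 & G4) = ~(~in0 & (~(~in0 & (~(~in0 & (in0 ^ in2))))))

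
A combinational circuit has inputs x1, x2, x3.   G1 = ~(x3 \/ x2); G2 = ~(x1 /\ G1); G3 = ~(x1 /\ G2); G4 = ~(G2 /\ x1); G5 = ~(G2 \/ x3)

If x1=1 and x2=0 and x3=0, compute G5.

G1 = ~(0 \/ 0) = 1
G2 = ~(1 /\ 1) = 0
G5 = ~(0 \/ 0) = 1

1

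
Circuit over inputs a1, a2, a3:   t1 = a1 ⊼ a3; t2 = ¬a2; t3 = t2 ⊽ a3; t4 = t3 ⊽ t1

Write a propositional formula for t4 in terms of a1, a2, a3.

(¬a2 ⊽ a3) ⊽ (a1 ⊼ a3)

t1 = a1 ⊼ a3
t2 = ¬a2
t3 = t2 ⊽ a3 = ¬a2 ⊽ a3
t4 = t3 ⊽ t1 = (¬a2 ⊽ a3) ⊽ (a1 ⊼ a3)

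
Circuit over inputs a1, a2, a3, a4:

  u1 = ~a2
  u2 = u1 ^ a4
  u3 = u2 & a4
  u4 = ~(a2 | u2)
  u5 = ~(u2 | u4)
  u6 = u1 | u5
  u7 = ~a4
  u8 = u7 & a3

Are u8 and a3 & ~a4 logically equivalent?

u7 = ~a4
u8 = u7 & a3 = ~a4 & a3
At a1=0, a2=0, a3=0, a4=0: circuit gives 0, formula gives 0.
At a1=0, a2=0, a3=1, a4=0: circuit gives 1, formula gives 1.
Agrees on all 16 inputs.

Yes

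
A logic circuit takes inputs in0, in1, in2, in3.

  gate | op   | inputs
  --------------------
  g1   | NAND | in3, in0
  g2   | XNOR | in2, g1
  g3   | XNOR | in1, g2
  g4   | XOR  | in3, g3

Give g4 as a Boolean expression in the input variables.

g1 = in3 NAND in0
g2 = in2 XNOR g1 = in2 XNOR (in3 NAND in0)
g3 = in1 XNOR g2 = in1 XNOR (in2 XNOR (in3 NAND in0))
g4 = in3 XOR g3 = in3 XOR (in1 XNOR (in2 XNOR (in3 NAND in0)))

in3 XOR (in1 XNOR (in2 XNOR (in3 NAND in0)))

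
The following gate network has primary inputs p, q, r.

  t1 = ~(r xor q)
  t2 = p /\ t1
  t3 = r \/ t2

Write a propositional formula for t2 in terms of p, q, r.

t1 = ~(r xor q)
t2 = p /\ t1 = p /\ (~(r xor q))

p /\ (~(r xor q))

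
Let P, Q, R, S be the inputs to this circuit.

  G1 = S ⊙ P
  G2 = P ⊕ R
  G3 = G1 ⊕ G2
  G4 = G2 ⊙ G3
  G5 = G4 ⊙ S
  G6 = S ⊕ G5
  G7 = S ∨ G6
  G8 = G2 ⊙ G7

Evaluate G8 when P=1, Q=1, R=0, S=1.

G1 = 1 ⊙ 1 = 1
G2 = 1 ⊕ 0 = 1
G3 = 1 ⊕ 1 = 0
G4 = 1 ⊙ 0 = 0
G5 = 0 ⊙ 1 = 0
G6 = 1 ⊕ 0 = 1
G7 = 1 ∨ 1 = 1
G8 = 1 ⊙ 1 = 1

1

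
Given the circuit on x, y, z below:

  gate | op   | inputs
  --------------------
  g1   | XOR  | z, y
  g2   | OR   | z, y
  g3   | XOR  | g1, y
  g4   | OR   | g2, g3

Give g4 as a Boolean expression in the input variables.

g1 = z XOR y
g2 = z OR y
g3 = g1 XOR y = (z XOR y) XOR y
g4 = g2 OR g3 = (z OR y) OR ((z XOR y) XOR y)

(z OR y) OR ((z XOR y) XOR y)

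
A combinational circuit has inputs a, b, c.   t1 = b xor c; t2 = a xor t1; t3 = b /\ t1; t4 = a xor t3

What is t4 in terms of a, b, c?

t1 = b xor c
t3 = b /\ t1 = b /\ (b xor c)
t4 = a xor t3 = a xor (b /\ (b xor c))

a xor (b /\ (b xor c))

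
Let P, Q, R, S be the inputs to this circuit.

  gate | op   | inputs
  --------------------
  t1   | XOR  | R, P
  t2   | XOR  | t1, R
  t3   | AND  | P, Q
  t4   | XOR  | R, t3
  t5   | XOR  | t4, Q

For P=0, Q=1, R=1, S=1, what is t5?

0

t3 = 0 AND 1 = 0
t4 = 1 XOR 0 = 1
t5 = 1 XOR 1 = 0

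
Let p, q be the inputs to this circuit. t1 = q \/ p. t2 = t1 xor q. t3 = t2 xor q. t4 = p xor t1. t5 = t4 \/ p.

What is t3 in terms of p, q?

((q \/ p) xor q) xor q

t1 = q \/ p
t2 = t1 xor q = (q \/ p) xor q
t3 = t2 xor q = ((q \/ p) xor q) xor q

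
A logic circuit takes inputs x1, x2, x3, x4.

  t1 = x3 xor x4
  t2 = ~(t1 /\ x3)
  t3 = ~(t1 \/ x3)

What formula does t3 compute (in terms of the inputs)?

~((x3 xor x4) \/ x3)

t1 = x3 xor x4
t3 = ~(t1 \/ x3) = ~((x3 xor x4) \/ x3)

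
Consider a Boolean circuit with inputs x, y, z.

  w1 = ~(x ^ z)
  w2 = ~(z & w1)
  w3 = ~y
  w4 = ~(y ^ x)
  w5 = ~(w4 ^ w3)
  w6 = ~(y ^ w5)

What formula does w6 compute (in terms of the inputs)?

~(y ^ (~((~(y ^ x)) ^ ~y)))

w3 = ~y
w4 = ~(y ^ x)
w5 = ~(w4 ^ w3) = ~((~(y ^ x)) ^ ~y)
w6 = ~(y ^ w5) = ~(y ^ (~((~(y ^ x)) ^ ~y)))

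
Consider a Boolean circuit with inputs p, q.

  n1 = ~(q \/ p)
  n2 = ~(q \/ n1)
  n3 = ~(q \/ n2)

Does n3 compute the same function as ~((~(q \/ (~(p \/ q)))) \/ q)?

Yes

n1 = ~(q \/ p)
n2 = ~(q \/ n1) = ~(q \/ (~(q \/ p)))
n3 = ~(q \/ n2) = ~(q \/ (~(q \/ (~(q \/ p)))))
At p=0, q=1: circuit gives 0, formula gives 0.
At p=0, q=0: circuit gives 1, formula gives 1.
Agrees on all 4 inputs.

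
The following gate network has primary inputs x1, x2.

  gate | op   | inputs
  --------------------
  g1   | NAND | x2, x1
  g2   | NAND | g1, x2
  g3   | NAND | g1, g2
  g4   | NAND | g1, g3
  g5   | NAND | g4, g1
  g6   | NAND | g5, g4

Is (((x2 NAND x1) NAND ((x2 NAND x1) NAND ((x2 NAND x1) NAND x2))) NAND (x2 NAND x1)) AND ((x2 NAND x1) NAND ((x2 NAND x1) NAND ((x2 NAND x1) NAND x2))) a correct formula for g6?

g1 = x2 NAND x1
g2 = g1 NAND x2 = (x2 NAND x1) NAND x2
g3 = g1 NAND g2 = (x2 NAND x1) NAND ((x2 NAND x1) NAND x2)
g4 = g1 NAND g3 = (x2 NAND x1) NAND ((x2 NAND x1) NAND ((x2 NAND x1) NAND x2))
g5 = g4 NAND g1 = ((x2 NAND x1) NAND ((x2 NAND x1) NAND ((x2 NAND x1) NAND x2))) NAND (x2 NAND x1)
g6 = g5 NAND g4 = (((x2 NAND x1) NAND ((x2 NAND x1) NAND ((x2 NAND x1) NAND x2))) NAND (x2 NAND x1)) NAND ((x2 NAND x1) NAND ((x2 NAND x1) NAND ((x2 NAND x1) NAND x2)))
At x1=0, x2=0: circuit gives 1, formula gives 0.

No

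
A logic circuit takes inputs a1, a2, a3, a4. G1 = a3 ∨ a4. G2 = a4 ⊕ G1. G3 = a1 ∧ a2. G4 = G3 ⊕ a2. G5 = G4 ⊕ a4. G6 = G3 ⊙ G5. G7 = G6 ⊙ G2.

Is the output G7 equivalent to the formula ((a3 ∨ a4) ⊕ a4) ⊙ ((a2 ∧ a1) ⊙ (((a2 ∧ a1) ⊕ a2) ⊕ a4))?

G1 = a3 ∨ a4
G2 = a4 ⊕ G1 = a4 ⊕ (a3 ∨ a4)
G3 = a1 ∧ a2
G4 = G3 ⊕ a2 = (a1 ∧ a2) ⊕ a2
G5 = G4 ⊕ a4 = ((a1 ∧ a2) ⊕ a2) ⊕ a4
G6 = G3 ⊙ G5 = (a1 ∧ a2) ⊙ (((a1 ∧ a2) ⊕ a2) ⊕ a4)
G7 = G6 ⊙ G2 = ((a1 ∧ a2) ⊙ (((a1 ∧ a2) ⊕ a2) ⊕ a4)) ⊙ (a4 ⊕ (a3 ∨ a4))
At a1=0, a2=0, a3=0, a4=0: circuit gives 0, formula gives 0.
At a1=0, a2=0, a3=0, a4=1: circuit gives 1, formula gives 1.
Agrees on all 16 inputs.

Yes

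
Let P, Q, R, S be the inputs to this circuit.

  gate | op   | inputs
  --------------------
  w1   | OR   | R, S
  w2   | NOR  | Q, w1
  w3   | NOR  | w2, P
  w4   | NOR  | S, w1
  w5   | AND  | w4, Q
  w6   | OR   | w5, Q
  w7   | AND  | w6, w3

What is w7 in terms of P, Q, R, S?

w1 = R OR S
w2 = Q NOR w1 = Q NOR (R OR S)
w3 = w2 NOR P = (Q NOR (R OR S)) NOR P
w4 = S NOR w1 = S NOR (R OR S)
w5 = w4 AND Q = (S NOR (R OR S)) AND Q
w6 = w5 OR Q = ((S NOR (R OR S)) AND Q) OR Q
w7 = w6 AND w3 = (((S NOR (R OR S)) AND Q) OR Q) AND ((Q NOR (R OR S)) NOR P)

(((S NOR (R OR S)) AND Q) OR Q) AND ((Q NOR (R OR S)) NOR P)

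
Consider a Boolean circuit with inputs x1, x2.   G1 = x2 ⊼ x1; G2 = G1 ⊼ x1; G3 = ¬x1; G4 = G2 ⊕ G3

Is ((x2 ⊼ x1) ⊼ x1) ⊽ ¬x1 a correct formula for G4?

No

G1 = x2 ⊼ x1
G2 = G1 ⊼ x1 = (x2 ⊼ x1) ⊼ x1
G3 = ¬x1
G4 = G2 ⊕ G3 = ((x2 ⊼ x1) ⊼ x1) ⊕ ¬x1
At x1=1, x2=0: circuit gives 0, formula gives 1.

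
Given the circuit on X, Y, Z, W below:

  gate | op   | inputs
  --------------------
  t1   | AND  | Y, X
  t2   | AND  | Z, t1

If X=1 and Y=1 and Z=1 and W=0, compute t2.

t1 = 1 AND 1 = 1
t2 = 1 AND 1 = 1

1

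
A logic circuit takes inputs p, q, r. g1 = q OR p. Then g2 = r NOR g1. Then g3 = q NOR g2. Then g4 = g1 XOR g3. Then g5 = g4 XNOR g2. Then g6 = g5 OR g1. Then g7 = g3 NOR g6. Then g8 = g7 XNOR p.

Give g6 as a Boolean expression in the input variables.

(((q OR p) XOR (q NOR (r NOR (q OR p)))) XNOR (r NOR (q OR p))) OR (q OR p)

g1 = q OR p
g2 = r NOR g1 = r NOR (q OR p)
g3 = q NOR g2 = q NOR (r NOR (q OR p))
g4 = g1 XOR g3 = (q OR p) XOR (q NOR (r NOR (q OR p)))
g5 = g4 XNOR g2 = ((q OR p) XOR (q NOR (r NOR (q OR p)))) XNOR (r NOR (q OR p))
g6 = g5 OR g1 = (((q OR p) XOR (q NOR (r NOR (q OR p)))) XNOR (r NOR (q OR p))) OR (q OR p)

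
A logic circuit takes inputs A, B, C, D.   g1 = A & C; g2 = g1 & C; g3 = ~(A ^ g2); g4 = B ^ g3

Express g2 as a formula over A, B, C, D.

g1 = A & C
g2 = g1 & C = (A & C) & C

(A & C) & C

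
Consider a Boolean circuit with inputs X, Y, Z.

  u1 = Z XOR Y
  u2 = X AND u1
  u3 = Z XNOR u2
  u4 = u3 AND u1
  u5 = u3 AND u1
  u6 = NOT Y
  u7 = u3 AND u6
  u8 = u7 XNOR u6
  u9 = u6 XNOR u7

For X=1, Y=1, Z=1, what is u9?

1

u1 = 1 XOR 1 = 0
u2 = 1 AND 0 = 0
u3 = 1 XNOR 0 = 0
u6 = NOT 1 = 0
u7 = 0 AND 0 = 0
u9 = 0 XNOR 0 = 1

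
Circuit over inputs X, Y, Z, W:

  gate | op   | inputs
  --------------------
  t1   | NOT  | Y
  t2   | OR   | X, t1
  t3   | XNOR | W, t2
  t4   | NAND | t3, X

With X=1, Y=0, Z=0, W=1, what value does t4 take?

t1 = NOT 0 = 1
t2 = 1 OR 1 = 1
t3 = 1 XNOR 1 = 1
t4 = 1 NAND 1 = 0

0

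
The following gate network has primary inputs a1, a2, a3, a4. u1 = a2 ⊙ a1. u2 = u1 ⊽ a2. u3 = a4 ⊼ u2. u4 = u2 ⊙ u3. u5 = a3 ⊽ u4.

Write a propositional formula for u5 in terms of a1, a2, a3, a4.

a3 ⊽ (((a2 ⊙ a1) ⊽ a2) ⊙ (a4 ⊼ ((a2 ⊙ a1) ⊽ a2)))

u1 = a2 ⊙ a1
u2 = u1 ⊽ a2 = (a2 ⊙ a1) ⊽ a2
u3 = a4 ⊼ u2 = a4 ⊼ ((a2 ⊙ a1) ⊽ a2)
u4 = u2 ⊙ u3 = ((a2 ⊙ a1) ⊽ a2) ⊙ (a4 ⊼ ((a2 ⊙ a1) ⊽ a2))
u5 = a3 ⊽ u4 = a3 ⊽ (((a2 ⊙ a1) ⊽ a2) ⊙ (a4 ⊼ ((a2 ⊙ a1) ⊽ a2)))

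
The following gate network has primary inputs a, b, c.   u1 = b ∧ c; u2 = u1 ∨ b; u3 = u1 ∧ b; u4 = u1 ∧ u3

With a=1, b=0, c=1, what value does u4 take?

0

u1 = 0 ∧ 1 = 0
u3 = 0 ∧ 0 = 0
u4 = 0 ∧ 0 = 0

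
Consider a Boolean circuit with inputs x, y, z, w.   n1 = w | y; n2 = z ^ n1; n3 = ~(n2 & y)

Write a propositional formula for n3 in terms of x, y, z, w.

n1 = w | y
n2 = z ^ n1 = z ^ (w | y)
n3 = ~(n2 & y) = ~((z ^ (w | y)) & y)

~((z ^ (w | y)) & y)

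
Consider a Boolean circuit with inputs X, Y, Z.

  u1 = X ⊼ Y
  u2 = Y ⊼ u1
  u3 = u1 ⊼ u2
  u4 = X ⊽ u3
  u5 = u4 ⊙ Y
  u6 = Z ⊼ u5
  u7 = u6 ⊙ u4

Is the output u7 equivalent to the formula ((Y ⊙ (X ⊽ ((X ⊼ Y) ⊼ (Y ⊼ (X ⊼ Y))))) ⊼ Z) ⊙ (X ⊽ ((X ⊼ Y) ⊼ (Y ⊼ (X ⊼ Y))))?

Yes

u1 = X ⊼ Y
u2 = Y ⊼ u1 = Y ⊼ (X ⊼ Y)
u3 = u1 ⊼ u2 = (X ⊼ Y) ⊼ (Y ⊼ (X ⊼ Y))
u4 = X ⊽ u3 = X ⊽ ((X ⊼ Y) ⊼ (Y ⊼ (X ⊼ Y)))
u5 = u4 ⊙ Y = (X ⊽ ((X ⊼ Y) ⊼ (Y ⊼ (X ⊼ Y)))) ⊙ Y
u6 = Z ⊼ u5 = Z ⊼ ((X ⊽ ((X ⊼ Y) ⊼ (Y ⊼ (X ⊼ Y)))) ⊙ Y)
u7 = u6 ⊙ u4 = (Z ⊼ ((X ⊽ ((X ⊼ Y) ⊼ (Y ⊼ (X ⊼ Y)))) ⊙ Y)) ⊙ (X ⊽ ((X ⊼ Y) ⊼ (Y ⊼ (X ⊼ Y))))
At X=0, Y=1, Z=0: circuit gives 0, formula gives 0.
At X=0, Y=0, Z=0: circuit gives 1, formula gives 1.
Agrees on all 8 inputs.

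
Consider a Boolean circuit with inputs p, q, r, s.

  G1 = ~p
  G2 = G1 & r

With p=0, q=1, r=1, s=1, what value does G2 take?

G1 = ~0 = 1
G2 = 1 & 1 = 1

1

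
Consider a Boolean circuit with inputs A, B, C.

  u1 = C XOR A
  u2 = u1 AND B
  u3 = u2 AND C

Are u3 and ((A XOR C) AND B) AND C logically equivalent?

u1 = C XOR A
u2 = u1 AND B = (C XOR A) AND B
u3 = u2 AND C = ((C XOR A) AND B) AND C
At A=0, B=0, C=0: circuit gives 0, formula gives 0.
At A=0, B=1, C=1: circuit gives 1, formula gives 1.
Agrees on all 8 inputs.

Yes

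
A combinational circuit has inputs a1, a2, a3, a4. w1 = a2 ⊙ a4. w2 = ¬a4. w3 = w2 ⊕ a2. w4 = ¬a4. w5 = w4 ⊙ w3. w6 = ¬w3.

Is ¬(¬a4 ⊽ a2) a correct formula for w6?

No

w2 = ¬a4
w3 = w2 ⊕ a2 = ¬a4 ⊕ a2
w6 = ¬w3 = ¬(¬a4 ⊕ a2)
At a1=0, a2=0, a3=0, a4=0: circuit gives 0, formula gives 1.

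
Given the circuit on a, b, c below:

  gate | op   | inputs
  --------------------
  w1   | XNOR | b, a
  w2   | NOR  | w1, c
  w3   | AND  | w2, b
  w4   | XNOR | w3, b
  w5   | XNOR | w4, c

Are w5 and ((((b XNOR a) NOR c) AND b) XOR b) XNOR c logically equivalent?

w1 = b XNOR a
w2 = w1 NOR c = (b XNOR a) NOR c
w3 = w2 AND b = ((b XNOR a) NOR c) AND b
w4 = w3 XNOR b = (((b XNOR a) NOR c) AND b) XNOR b
w5 = w4 XNOR c = ((((b XNOR a) NOR c) AND b) XNOR b) XNOR c
At a=0, b=0, c=0: circuit gives 0, formula gives 1.

No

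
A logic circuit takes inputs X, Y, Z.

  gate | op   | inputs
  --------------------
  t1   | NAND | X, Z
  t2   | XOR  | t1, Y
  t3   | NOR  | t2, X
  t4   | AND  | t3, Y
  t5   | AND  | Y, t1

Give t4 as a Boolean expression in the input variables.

t1 = X NAND Z
t2 = t1 XOR Y = (X NAND Z) XOR Y
t3 = t2 NOR X = ((X NAND Z) XOR Y) NOR X
t4 = t3 AND Y = (((X NAND Z) XOR Y) NOR X) AND Y

(((X NAND Z) XOR Y) NOR X) AND Y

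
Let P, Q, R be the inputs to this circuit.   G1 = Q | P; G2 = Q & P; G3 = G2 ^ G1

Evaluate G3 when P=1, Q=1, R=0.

G1 = 1 | 1 = 1
G2 = 1 & 1 = 1
G3 = 1 ^ 1 = 0

0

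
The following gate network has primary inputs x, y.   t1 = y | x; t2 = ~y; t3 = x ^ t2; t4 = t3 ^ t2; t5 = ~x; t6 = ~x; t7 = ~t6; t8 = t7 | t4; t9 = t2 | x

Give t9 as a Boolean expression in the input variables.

t2 = ~y
t9 = t2 | x = ~y | x

~y | x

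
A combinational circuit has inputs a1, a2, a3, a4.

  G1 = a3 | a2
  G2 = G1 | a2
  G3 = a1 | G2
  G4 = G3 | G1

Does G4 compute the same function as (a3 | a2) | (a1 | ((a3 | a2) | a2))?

G1 = a3 | a2
G2 = G1 | a2 = (a3 | a2) | a2
G3 = a1 | G2 = a1 | ((a3 | a2) | a2)
G4 = G3 | G1 = (a1 | ((a3 | a2) | a2)) | (a3 | a2)
At a1=0, a2=0, a3=0, a4=0: circuit gives 0, formula gives 0.
At a1=0, a2=0, a3=1, a4=0: circuit gives 1, formula gives 1.
Agrees on all 16 inputs.

Yes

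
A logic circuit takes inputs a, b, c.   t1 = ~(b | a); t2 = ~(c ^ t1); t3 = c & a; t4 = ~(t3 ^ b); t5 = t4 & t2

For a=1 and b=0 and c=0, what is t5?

t1 = ~(0 | 1) = 0
t2 = ~(0 ^ 0) = 1
t3 = 0 & 1 = 0
t4 = ~(0 ^ 0) = 1
t5 = 1 & 1 = 1

1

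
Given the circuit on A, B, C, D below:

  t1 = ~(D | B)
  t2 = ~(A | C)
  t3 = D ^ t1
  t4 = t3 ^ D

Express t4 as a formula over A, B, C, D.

(D ^ (~(D | B))) ^ D

t1 = ~(D | B)
t3 = D ^ t1 = D ^ (~(D | B))
t4 = t3 ^ D = (D ^ (~(D | B))) ^ D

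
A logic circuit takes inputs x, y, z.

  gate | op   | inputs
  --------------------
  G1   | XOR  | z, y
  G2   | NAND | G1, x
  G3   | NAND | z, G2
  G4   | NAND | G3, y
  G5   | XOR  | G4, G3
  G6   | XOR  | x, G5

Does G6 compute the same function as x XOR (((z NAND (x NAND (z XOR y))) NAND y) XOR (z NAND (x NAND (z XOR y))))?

Yes

G1 = z XOR y
G2 = G1 NAND x = (z XOR y) NAND x
G3 = z NAND G2 = z NAND ((z XOR y) NAND x)
G4 = G3 NAND y = (z NAND ((z XOR y) NAND x)) NAND y
G5 = G4 XOR G3 = ((z NAND ((z XOR y) NAND x)) NAND y) XOR (z NAND ((z XOR y) NAND x))
G6 = x XOR G5 = x XOR (((z NAND ((z XOR y) NAND x)) NAND y) XOR (z NAND ((z XOR y) NAND x)))
At x=0, y=0, z=0: circuit gives 0, formula gives 0.
At x=0, y=0, z=1: circuit gives 1, formula gives 1.
Agrees on all 8 inputs.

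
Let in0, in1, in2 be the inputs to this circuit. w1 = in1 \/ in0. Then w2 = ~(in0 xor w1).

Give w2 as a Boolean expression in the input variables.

w1 = in1 \/ in0
w2 = ~(in0 xor w1) = ~(in0 xor (in1 \/ in0))

~(in0 xor (in1 \/ in0))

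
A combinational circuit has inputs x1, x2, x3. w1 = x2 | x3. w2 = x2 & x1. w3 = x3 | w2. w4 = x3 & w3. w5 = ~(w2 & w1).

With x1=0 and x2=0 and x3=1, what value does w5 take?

1

w1 = 0 | 1 = 1
w2 = 0 & 0 = 0
w5 = ~(0 & 1) = 1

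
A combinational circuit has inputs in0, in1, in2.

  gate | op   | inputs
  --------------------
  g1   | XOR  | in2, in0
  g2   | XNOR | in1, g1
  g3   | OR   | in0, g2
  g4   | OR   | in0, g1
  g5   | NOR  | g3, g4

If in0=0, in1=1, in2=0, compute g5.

g1 = 0 XOR 0 = 0
g2 = 1 XNOR 0 = 0
g3 = 0 OR 0 = 0
g4 = 0 OR 0 = 0
g5 = 0 NOR 0 = 1

1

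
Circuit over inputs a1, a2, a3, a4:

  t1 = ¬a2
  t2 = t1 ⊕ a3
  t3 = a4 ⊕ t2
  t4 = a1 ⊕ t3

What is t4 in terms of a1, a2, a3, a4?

a1 ⊕ (a4 ⊕ (¬a2 ⊕ a3))

t1 = ¬a2
t2 = t1 ⊕ a3 = ¬a2 ⊕ a3
t3 = a4 ⊕ t2 = a4 ⊕ (¬a2 ⊕ a3)
t4 = a1 ⊕ t3 = a1 ⊕ (a4 ⊕ (¬a2 ⊕ a3))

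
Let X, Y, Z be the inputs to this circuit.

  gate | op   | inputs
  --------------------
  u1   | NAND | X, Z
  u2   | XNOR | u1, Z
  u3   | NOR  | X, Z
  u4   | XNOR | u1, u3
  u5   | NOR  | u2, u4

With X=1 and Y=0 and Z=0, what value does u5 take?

1

u1 = 1 NAND 0 = 1
u2 = 1 XNOR 0 = 0
u3 = 1 NOR 0 = 0
u4 = 1 XNOR 0 = 0
u5 = 0 NOR 0 = 1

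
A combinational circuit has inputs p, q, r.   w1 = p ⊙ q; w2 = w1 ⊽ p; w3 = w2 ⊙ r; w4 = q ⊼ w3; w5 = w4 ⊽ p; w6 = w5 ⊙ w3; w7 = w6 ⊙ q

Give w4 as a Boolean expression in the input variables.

q ⊼ (((p ⊙ q) ⊽ p) ⊙ r)

w1 = p ⊙ q
w2 = w1 ⊽ p = (p ⊙ q) ⊽ p
w3 = w2 ⊙ r = ((p ⊙ q) ⊽ p) ⊙ r
w4 = q ⊼ w3 = q ⊼ (((p ⊙ q) ⊽ p) ⊙ r)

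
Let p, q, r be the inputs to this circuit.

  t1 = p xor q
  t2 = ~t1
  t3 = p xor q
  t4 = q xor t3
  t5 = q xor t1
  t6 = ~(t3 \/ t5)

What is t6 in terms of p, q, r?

~((p xor q) \/ (q xor (p xor q)))

t1 = p xor q
t3 = p xor q
t5 = q xor t1 = q xor (p xor q)
t6 = ~(t3 \/ t5) = ~((p xor q) \/ (q xor (p xor q)))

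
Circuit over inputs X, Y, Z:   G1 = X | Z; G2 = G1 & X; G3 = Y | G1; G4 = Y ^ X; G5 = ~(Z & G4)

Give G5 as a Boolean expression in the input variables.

~(Z & (Y ^ X))

G4 = Y ^ X
G5 = ~(Z & G4) = ~(Z & (Y ^ X))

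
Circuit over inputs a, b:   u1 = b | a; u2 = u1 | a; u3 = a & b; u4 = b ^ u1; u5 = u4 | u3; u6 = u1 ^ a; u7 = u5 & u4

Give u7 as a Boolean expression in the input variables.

((b ^ (b | a)) | (a & b)) & (b ^ (b | a))

u1 = b | a
u3 = a & b
u4 = b ^ u1 = b ^ (b | a)
u5 = u4 | u3 = (b ^ (b | a)) | (a & b)
u7 = u5 & u4 = ((b ^ (b | a)) | (a & b)) & (b ^ (b | a))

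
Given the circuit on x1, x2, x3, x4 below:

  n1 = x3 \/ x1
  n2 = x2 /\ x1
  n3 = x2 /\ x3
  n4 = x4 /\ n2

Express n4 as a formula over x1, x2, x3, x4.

n2 = x2 /\ x1
n4 = x4 /\ n2 = x4 /\ (x2 /\ x1)

x4 /\ (x2 /\ x1)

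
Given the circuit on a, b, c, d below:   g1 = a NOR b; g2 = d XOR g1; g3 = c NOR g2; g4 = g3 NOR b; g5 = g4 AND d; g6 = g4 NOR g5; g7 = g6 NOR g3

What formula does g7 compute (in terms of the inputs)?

(((c NOR (d XOR (a NOR b))) NOR b) NOR (((c NOR (d XOR (a NOR b))) NOR b) AND d)) NOR (c NOR (d XOR (a NOR b)))

g1 = a NOR b
g2 = d XOR g1 = d XOR (a NOR b)
g3 = c NOR g2 = c NOR (d XOR (a NOR b))
g4 = g3 NOR b = (c NOR (d XOR (a NOR b))) NOR b
g5 = g4 AND d = ((c NOR (d XOR (a NOR b))) NOR b) AND d
g6 = g4 NOR g5 = ((c NOR (d XOR (a NOR b))) NOR b) NOR (((c NOR (d XOR (a NOR b))) NOR b) AND d)
g7 = g6 NOR g3 = (((c NOR (d XOR (a NOR b))) NOR b) NOR (((c NOR (d XOR (a NOR b))) NOR b) AND d)) NOR (c NOR (d XOR (a NOR b)))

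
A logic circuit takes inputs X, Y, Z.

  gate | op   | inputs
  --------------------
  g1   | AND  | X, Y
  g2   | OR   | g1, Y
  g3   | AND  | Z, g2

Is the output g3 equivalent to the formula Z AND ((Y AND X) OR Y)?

Yes

g1 = X AND Y
g2 = g1 OR Y = (X AND Y) OR Y
g3 = Z AND g2 = Z AND ((X AND Y) OR Y)
At X=0, Y=0, Z=0: circuit gives 0, formula gives 0.
At X=0, Y=1, Z=1: circuit gives 1, formula gives 1.
Agrees on all 8 inputs.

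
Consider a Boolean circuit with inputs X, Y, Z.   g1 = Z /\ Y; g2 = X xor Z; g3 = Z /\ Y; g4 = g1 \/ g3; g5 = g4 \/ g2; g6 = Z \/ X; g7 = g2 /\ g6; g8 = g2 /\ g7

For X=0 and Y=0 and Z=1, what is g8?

g2 = 0 xor 1 = 1
g6 = 1 \/ 0 = 1
g7 = 1 /\ 1 = 1
g8 = 1 /\ 1 = 1

1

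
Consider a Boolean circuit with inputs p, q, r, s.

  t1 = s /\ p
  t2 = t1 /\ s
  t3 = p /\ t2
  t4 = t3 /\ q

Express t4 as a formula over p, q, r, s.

t1 = s /\ p
t2 = t1 /\ s = (s /\ p) /\ s
t3 = p /\ t2 = p /\ ((s /\ p) /\ s)
t4 = t3 /\ q = (p /\ ((s /\ p) /\ s)) /\ q

(p /\ ((s /\ p) /\ s)) /\ q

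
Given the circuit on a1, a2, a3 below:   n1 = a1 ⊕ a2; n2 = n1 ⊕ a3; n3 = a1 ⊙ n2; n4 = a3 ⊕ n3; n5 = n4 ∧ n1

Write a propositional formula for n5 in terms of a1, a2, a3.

n1 = a1 ⊕ a2
n2 = n1 ⊕ a3 = (a1 ⊕ a2) ⊕ a3
n3 = a1 ⊙ n2 = a1 ⊙ ((a1 ⊕ a2) ⊕ a3)
n4 = a3 ⊕ n3 = a3 ⊕ (a1 ⊙ ((a1 ⊕ a2) ⊕ a3))
n5 = n4 ∧ n1 = (a3 ⊕ (a1 ⊙ ((a1 ⊕ a2) ⊕ a3))) ∧ (a1 ⊕ a2)

(a3 ⊕ (a1 ⊙ ((a1 ⊕ a2) ⊕ a3))) ∧ (a1 ⊕ a2)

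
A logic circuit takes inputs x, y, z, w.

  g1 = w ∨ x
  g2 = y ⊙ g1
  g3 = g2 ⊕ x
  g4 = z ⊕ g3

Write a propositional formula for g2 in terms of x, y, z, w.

g1 = w ∨ x
g2 = y ⊙ g1 = y ⊙ (w ∨ x)

y ⊙ (w ∨ x)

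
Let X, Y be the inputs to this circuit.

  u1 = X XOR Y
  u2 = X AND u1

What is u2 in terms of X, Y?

u1 = X XOR Y
u2 = X AND u1 = X AND (X XOR Y)

X AND (X XOR Y)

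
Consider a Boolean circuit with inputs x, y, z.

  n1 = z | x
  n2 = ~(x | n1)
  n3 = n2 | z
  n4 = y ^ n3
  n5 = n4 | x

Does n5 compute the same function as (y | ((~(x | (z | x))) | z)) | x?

No

n1 = z | x
n2 = ~(x | n1) = ~(x | (z | x))
n3 = n2 | z = (~(x | (z | x))) | z
n4 = y ^ n3 = y ^ ((~(x | (z | x))) | z)
n5 = n4 | x = (y ^ ((~(x | (z | x))) | z)) | x
At x=0, y=1, z=0: circuit gives 0, formula gives 1.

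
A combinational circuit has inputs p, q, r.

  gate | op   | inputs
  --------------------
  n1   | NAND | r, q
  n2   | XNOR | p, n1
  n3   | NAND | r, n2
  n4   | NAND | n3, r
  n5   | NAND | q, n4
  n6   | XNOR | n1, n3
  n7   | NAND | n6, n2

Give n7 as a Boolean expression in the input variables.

((r NAND q) XNOR (r NAND (p XNOR (r NAND q)))) NAND (p XNOR (r NAND q))

n1 = r NAND q
n2 = p XNOR n1 = p XNOR (r NAND q)
n3 = r NAND n2 = r NAND (p XNOR (r NAND q))
n6 = n1 XNOR n3 = (r NAND q) XNOR (r NAND (p XNOR (r NAND q)))
n7 = n6 NAND n2 = ((r NAND q) XNOR (r NAND (p XNOR (r NAND q)))) NAND (p XNOR (r NAND q))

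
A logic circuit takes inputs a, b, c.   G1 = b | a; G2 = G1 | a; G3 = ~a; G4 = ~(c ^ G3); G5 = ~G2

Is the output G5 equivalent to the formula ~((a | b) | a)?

Yes

G1 = b | a
G2 = G1 | a = (b | a) | a
G5 = ~G2 = ~((b | a) | a)
At a=0, b=1, c=0: circuit gives 0, formula gives 0.
At a=0, b=0, c=0: circuit gives 1, formula gives 1.
Agrees on all 8 inputs.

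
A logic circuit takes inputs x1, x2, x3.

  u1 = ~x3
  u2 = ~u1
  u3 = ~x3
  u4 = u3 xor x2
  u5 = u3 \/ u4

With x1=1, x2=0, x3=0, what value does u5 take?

1

u3 = ~0 = 1
u4 = 1 xor 0 = 1
u5 = 1 \/ 1 = 1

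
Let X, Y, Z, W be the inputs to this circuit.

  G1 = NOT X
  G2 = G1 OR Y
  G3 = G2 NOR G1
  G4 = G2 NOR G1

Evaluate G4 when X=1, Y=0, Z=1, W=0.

1

G1 = NOT 1 = 0
G2 = 0 OR 0 = 0
G4 = 0 NOR 0 = 1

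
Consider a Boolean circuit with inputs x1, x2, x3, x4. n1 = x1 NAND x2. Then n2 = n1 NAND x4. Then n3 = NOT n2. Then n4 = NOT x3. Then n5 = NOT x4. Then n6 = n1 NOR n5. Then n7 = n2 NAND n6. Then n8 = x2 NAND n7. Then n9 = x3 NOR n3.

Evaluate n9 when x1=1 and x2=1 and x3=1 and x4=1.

n1 = 1 NAND 1 = 0
n2 = 0 NAND 1 = 1
n3 = NOT 1 = 0
n9 = 1 NOR 0 = 0

0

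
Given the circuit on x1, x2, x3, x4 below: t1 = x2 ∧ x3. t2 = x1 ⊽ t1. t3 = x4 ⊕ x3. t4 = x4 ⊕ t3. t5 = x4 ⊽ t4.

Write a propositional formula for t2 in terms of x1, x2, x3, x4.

t1 = x2 ∧ x3
t2 = x1 ⊽ t1 = x1 ⊽ (x2 ∧ x3)

x1 ⊽ (x2 ∧ x3)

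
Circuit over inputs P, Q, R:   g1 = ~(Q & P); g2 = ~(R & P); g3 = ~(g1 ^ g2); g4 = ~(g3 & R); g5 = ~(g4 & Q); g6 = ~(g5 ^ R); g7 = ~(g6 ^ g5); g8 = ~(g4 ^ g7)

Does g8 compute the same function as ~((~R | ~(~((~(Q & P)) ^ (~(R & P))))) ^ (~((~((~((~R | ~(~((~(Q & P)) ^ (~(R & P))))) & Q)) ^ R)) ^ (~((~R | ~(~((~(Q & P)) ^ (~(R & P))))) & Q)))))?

Yes

g1 = ~(Q & P)
g2 = ~(R & P)
g3 = ~(g1 ^ g2) = ~((~(Q & P)) ^ (~(R & P)))
g4 = ~(g3 & R) = ~((~((~(Q & P)) ^ (~(R & P)))) & R)
g5 = ~(g4 & Q) = ~((~((~((~(Q & P)) ^ (~(R & P)))) & R)) & Q)
g6 = ~(g5 ^ R) = ~((~((~((~((~(Q & P)) ^ (~(R & P)))) & R)) & Q)) ^ R)
g7 = ~(g6 ^ g5) = ~((~((~((~((~((~(Q & P)) ^ (~(R & P)))) & R)) & Q)) ^ R)) ^ (~((~((~((~(Q & P)) ^ (~(R & P)))) & R)) & Q)))
g8 = ~(g4 ^ g7) = ~((~((~((~(Q & P)) ^ (~(R & P)))) & R)) ^ (~((~((~((~((~((~(Q & P)) ^ (~(R & P)))) & R)) & Q)) ^ R)) ^ (~((~((~((~(Q & P)) ^ (~(R & P)))) & R)) & Q)))))
At P=0, Q=0, R=0: circuit gives 0, formula gives 0.
At P=1, Q=0, R=1: circuit gives 1, formula gives 1.
Agrees on all 8 inputs.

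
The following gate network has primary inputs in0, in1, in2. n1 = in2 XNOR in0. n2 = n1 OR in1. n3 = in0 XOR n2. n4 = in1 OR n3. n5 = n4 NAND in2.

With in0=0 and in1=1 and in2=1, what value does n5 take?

0

n1 = 1 XNOR 0 = 0
n2 = 0 OR 1 = 1
n3 = 0 XOR 1 = 1
n4 = 1 OR 1 = 1
n5 = 1 NAND 1 = 0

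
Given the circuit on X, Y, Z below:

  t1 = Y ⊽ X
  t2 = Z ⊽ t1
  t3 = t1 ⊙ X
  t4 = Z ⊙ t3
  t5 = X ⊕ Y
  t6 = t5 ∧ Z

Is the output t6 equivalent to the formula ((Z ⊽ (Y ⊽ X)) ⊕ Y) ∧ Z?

t5 = X ⊕ Y
t6 = t5 ∧ Z = (X ⊕ Y) ∧ Z
At X=1, Y=0, Z=1: circuit gives 1, formula gives 0.

No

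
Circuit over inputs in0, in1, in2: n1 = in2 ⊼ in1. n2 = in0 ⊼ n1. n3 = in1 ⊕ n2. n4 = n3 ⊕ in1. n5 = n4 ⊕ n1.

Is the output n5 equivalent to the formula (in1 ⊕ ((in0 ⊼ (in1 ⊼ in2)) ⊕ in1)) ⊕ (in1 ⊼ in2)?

Yes

n1 = in2 ⊼ in1
n2 = in0 ⊼ n1 = in0 ⊼ (in2 ⊼ in1)
n3 = in1 ⊕ n2 = in1 ⊕ (in0 ⊼ (in2 ⊼ in1))
n4 = n3 ⊕ in1 = (in1 ⊕ (in0 ⊼ (in2 ⊼ in1))) ⊕ in1
n5 = n4 ⊕ n1 = ((in1 ⊕ (in0 ⊼ (in2 ⊼ in1))) ⊕ in1) ⊕ (in2 ⊼ in1)
At in0=0, in1=0, in2=0: circuit gives 0, formula gives 0.
At in0=0, in1=1, in2=1: circuit gives 1, formula gives 1.
Agrees on all 8 inputs.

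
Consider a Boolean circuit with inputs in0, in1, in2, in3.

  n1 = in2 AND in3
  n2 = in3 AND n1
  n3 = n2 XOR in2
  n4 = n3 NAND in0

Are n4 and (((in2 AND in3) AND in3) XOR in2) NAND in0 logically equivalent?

Yes

n1 = in2 AND in3
n2 = in3 AND n1 = in3 AND (in2 AND in3)
n3 = n2 XOR in2 = (in3 AND (in2 AND in3)) XOR in2
n4 = n3 NAND in0 = ((in3 AND (in2 AND in3)) XOR in2) NAND in0
At in0=1, in1=0, in2=1, in3=0: circuit gives 0, formula gives 0.
At in0=0, in1=0, in2=0, in3=0: circuit gives 1, formula gives 1.
Agrees on all 16 inputs.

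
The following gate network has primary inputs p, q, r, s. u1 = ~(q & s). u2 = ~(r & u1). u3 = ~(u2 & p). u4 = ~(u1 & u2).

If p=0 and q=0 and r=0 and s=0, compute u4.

u1 = ~(0 & 0) = 1
u2 = ~(0 & 1) = 1
u4 = ~(1 & 1) = 0

0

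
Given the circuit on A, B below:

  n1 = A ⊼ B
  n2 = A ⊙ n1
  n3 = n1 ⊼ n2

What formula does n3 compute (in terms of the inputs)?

n1 = A ⊼ B
n2 = A ⊙ n1 = A ⊙ (A ⊼ B)
n3 = n1 ⊼ n2 = (A ⊼ B) ⊼ (A ⊙ (A ⊼ B))

(A ⊼ B) ⊼ (A ⊙ (A ⊼ B))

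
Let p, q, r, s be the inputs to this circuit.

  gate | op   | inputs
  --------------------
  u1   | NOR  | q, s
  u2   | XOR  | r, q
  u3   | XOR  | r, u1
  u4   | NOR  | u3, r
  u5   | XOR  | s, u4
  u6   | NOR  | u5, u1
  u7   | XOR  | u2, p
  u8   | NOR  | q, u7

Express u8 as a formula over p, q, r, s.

q NOR ((r XOR q) XOR p)

u2 = r XOR q
u7 = u2 XOR p = (r XOR q) XOR p
u8 = q NOR u7 = q NOR ((r XOR q) XOR p)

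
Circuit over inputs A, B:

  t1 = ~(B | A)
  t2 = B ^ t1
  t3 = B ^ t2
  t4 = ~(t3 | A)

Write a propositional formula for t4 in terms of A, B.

~((B ^ (B ^ (~(B | A)))) | A)

t1 = ~(B | A)
t2 = B ^ t1 = B ^ (~(B | A))
t3 = B ^ t2 = B ^ (B ^ (~(B | A)))
t4 = ~(t3 | A) = ~((B ^ (B ^ (~(B | A)))) | A)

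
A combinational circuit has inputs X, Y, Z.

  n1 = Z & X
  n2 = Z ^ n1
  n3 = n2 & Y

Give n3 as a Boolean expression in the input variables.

n1 = Z & X
n2 = Z ^ n1 = Z ^ (Z & X)
n3 = n2 & Y = (Z ^ (Z & X)) & Y

(Z ^ (Z & X)) & Y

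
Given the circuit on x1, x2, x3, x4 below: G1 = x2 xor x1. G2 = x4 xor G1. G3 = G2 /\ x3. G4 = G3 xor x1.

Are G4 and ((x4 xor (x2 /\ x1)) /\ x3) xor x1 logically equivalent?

No

G1 = x2 xor x1
G2 = x4 xor G1 = x4 xor (x2 xor x1)
G3 = G2 /\ x3 = (x4 xor (x2 xor x1)) /\ x3
G4 = G3 xor x1 = ((x4 xor (x2 xor x1)) /\ x3) xor x1
At x1=0, x2=1, x3=1, x4=0: circuit gives 1, formula gives 0.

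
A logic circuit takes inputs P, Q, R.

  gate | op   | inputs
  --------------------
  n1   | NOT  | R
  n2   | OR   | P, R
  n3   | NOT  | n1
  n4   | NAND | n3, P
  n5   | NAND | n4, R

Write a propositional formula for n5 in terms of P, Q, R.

n1 = NOT R
n3 = NOT n1 = NOT NOT R
n4 = n3 NAND P = NOT NOT R NAND P
n5 = n4 NAND R = (NOT NOT R NAND P) NAND R

(NOT NOT R NAND P) NAND R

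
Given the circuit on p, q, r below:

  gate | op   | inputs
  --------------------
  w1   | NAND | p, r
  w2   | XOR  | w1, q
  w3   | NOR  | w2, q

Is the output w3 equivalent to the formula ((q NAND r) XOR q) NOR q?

No

w1 = p NAND r
w2 = w1 XOR q = (p NAND r) XOR q
w3 = w2 NOR q = ((p NAND r) XOR q) NOR q
At p=1, q=0, r=1: circuit gives 1, formula gives 0.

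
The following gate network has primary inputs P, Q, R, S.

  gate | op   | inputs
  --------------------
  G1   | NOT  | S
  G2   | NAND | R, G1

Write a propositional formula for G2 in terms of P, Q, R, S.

R NAND NOT S

G1 = NOT S
G2 = R NAND G1 = R NAND NOT S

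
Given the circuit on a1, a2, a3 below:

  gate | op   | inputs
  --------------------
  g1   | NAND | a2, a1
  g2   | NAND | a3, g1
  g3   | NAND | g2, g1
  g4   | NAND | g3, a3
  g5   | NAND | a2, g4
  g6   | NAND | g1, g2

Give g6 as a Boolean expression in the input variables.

(a2 NAND a1) NAND (a3 NAND (a2 NAND a1))

g1 = a2 NAND a1
g2 = a3 NAND g1 = a3 NAND (a2 NAND a1)
g6 = g1 NAND g2 = (a2 NAND a1) NAND (a3 NAND (a2 NAND a1))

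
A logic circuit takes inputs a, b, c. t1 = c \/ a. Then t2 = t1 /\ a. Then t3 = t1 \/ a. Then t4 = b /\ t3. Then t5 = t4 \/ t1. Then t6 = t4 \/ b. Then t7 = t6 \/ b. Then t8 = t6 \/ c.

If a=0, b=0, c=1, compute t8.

1

t1 = 1 \/ 0 = 1
t3 = 1 \/ 0 = 1
t4 = 0 /\ 1 = 0
t6 = 0 \/ 0 = 0
t8 = 0 \/ 1 = 1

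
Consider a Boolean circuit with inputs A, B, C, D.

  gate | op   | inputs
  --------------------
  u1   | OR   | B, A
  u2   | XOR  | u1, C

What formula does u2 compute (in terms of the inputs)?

(B OR A) XOR C

u1 = B OR A
u2 = u1 XOR C = (B OR A) XOR C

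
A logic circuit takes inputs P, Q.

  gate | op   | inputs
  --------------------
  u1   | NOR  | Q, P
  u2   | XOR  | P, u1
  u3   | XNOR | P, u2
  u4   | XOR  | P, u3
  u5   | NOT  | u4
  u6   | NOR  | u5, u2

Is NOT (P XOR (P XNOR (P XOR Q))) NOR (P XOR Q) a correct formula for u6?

No

u1 = Q NOR P
u2 = P XOR u1 = P XOR (Q NOR P)
u3 = P XNOR u2 = P XNOR (P XOR (Q NOR P))
u4 = P XOR u3 = P XOR (P XNOR (P XOR (Q NOR P)))
u5 = NOT u4 = NOT (P XOR (P XNOR (P XOR (Q NOR P))))
u6 = u5 NOR u2 = NOT (P XOR (P XNOR (P XOR (Q NOR P)))) NOR (P XOR (Q NOR P))
At P=0, Q=0: circuit gives 0, formula gives 1.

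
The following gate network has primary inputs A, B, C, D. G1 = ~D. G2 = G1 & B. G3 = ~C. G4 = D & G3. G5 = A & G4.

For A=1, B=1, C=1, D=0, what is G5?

0

G3 = ~1 = 0
G4 = 0 & 0 = 0
G5 = 1 & 0 = 0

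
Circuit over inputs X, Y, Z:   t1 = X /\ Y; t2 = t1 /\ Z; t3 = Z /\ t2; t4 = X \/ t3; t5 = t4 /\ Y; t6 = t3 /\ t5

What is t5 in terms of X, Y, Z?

t1 = X /\ Y
t2 = t1 /\ Z = (X /\ Y) /\ Z
t3 = Z /\ t2 = Z /\ ((X /\ Y) /\ Z)
t4 = X \/ t3 = X \/ (Z /\ ((X /\ Y) /\ Z))
t5 = t4 /\ Y = (X \/ (Z /\ ((X /\ Y) /\ Z))) /\ Y

(X \/ (Z /\ ((X /\ Y) /\ Z))) /\ Y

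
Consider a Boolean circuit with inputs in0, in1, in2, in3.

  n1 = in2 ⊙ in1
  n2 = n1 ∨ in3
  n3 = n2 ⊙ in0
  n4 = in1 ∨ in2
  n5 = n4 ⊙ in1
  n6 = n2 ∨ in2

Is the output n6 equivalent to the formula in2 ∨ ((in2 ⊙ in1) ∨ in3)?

n1 = in2 ⊙ in1
n2 = n1 ∨ in3 = (in2 ⊙ in1) ∨ in3
n6 = n2 ∨ in2 = ((in2 ⊙ in1) ∨ in3) ∨ in2
At in0=0, in1=1, in2=0, in3=0: circuit gives 0, formula gives 0.
At in0=0, in1=0, in2=0, in3=0: circuit gives 1, formula gives 1.
Agrees on all 16 inputs.

Yes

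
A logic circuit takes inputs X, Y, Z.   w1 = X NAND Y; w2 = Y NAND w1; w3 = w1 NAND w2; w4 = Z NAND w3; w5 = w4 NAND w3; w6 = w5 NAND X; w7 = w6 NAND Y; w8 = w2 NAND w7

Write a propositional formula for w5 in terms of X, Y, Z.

w1 = X NAND Y
w2 = Y NAND w1 = Y NAND (X NAND Y)
w3 = w1 NAND w2 = (X NAND Y) NAND (Y NAND (X NAND Y))
w4 = Z NAND w3 = Z NAND ((X NAND Y) NAND (Y NAND (X NAND Y)))
w5 = w4 NAND w3 = (Z NAND ((X NAND Y) NAND (Y NAND (X NAND Y)))) NAND ((X NAND Y) NAND (Y NAND (X NAND Y)))

(Z NAND ((X NAND Y) NAND (Y NAND (X NAND Y)))) NAND ((X NAND Y) NAND (Y NAND (X NAND Y)))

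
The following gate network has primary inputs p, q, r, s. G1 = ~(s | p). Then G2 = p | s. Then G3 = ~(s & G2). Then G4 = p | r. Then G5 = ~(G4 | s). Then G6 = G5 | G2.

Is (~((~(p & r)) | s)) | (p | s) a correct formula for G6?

No

G2 = p | s
G4 = p | r
G5 = ~(G4 | s) = ~((p | r) | s)
G6 = G5 | G2 = (~((p | r) | s)) | (p | s)
At p=0, q=0, r=0, s=0: circuit gives 1, formula gives 0.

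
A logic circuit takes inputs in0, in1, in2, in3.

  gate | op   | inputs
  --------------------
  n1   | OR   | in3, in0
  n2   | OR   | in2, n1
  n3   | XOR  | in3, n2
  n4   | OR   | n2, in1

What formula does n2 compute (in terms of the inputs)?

in2 OR (in3 OR in0)

n1 = in3 OR in0
n2 = in2 OR n1 = in2 OR (in3 OR in0)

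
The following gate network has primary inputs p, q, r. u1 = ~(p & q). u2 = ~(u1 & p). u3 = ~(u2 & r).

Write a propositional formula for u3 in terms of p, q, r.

~((~((~(p & q)) & p)) & r)

u1 = ~(p & q)
u2 = ~(u1 & p) = ~((~(p & q)) & p)
u3 = ~(u2 & r) = ~((~((~(p & q)) & p)) & r)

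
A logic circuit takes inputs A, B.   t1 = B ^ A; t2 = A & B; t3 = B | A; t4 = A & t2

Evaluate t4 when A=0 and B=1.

0

t2 = 0 & 1 = 0
t4 = 0 & 0 = 0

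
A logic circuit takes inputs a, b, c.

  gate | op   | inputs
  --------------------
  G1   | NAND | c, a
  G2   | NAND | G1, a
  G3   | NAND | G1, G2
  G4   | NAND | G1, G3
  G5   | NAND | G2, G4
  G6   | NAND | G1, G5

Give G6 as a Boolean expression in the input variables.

(c NAND a) NAND (((c NAND a) NAND a) NAND ((c NAND a) NAND ((c NAND a) NAND ((c NAND a) NAND a))))

G1 = c NAND a
G2 = G1 NAND a = (c NAND a) NAND a
G3 = G1 NAND G2 = (c NAND a) NAND ((c NAND a) NAND a)
G4 = G1 NAND G3 = (c NAND a) NAND ((c NAND a) NAND ((c NAND a) NAND a))
G5 = G2 NAND G4 = ((c NAND a) NAND a) NAND ((c NAND a) NAND ((c NAND a) NAND ((c NAND a) NAND a)))
G6 = G1 NAND G5 = (c NAND a) NAND (((c NAND a) NAND a) NAND ((c NAND a) NAND ((c NAND a) NAND ((c NAND a) NAND a))))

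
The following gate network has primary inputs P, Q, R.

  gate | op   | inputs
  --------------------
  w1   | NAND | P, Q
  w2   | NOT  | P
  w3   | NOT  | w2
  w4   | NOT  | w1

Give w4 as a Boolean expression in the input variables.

NOT (P NAND Q)

w1 = P NAND Q
w4 = NOT w1 = NOT (P NAND Q)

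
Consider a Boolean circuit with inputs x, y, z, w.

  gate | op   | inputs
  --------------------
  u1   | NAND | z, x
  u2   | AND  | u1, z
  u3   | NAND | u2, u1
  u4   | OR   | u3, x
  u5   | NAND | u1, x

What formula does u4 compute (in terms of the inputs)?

(((z NAND x) AND z) NAND (z NAND x)) OR x

u1 = z NAND x
u2 = u1 AND z = (z NAND x) AND z
u3 = u2 NAND u1 = ((z NAND x) AND z) NAND (z NAND x)
u4 = u3 OR x = (((z NAND x) AND z) NAND (z NAND x)) OR x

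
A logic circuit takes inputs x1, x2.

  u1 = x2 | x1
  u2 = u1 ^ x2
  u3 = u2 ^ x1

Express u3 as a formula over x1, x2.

((x2 | x1) ^ x2) ^ x1

u1 = x2 | x1
u2 = u1 ^ x2 = (x2 | x1) ^ x2
u3 = u2 ^ x1 = ((x2 | x1) ^ x2) ^ x1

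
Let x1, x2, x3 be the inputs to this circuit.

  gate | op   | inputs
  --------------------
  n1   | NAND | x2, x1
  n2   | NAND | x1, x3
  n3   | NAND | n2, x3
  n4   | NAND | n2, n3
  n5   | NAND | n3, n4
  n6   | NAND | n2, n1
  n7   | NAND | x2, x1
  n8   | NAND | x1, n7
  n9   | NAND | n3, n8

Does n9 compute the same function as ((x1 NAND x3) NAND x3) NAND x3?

n2 = x1 NAND x3
n3 = n2 NAND x3 = (x1 NAND x3) NAND x3
n7 = x2 NAND x1
n8 = x1 NAND n7 = x1 NAND (x2 NAND x1)
n9 = n3 NAND n8 = ((x1 NAND x3) NAND x3) NAND (x1 NAND (x2 NAND x1))
At x1=0, x2=0, x3=0: circuit gives 0, formula gives 1.

No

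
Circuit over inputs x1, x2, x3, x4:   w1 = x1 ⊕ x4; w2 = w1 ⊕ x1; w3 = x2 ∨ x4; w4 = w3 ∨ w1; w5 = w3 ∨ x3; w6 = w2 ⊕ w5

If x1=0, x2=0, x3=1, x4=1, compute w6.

0

w1 = 0 ⊕ 1 = 1
w2 = 1 ⊕ 0 = 1
w3 = 0 ∨ 1 = 1
w5 = 1 ∨ 1 = 1
w6 = 1 ⊕ 1 = 0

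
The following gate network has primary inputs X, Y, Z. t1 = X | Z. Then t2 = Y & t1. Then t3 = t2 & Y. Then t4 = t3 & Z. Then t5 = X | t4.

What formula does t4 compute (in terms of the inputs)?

((Y & (X | Z)) & Y) & Z

t1 = X | Z
t2 = Y & t1 = Y & (X | Z)
t3 = t2 & Y = (Y & (X | Z)) & Y
t4 = t3 & Z = ((Y & (X | Z)) & Y) & Z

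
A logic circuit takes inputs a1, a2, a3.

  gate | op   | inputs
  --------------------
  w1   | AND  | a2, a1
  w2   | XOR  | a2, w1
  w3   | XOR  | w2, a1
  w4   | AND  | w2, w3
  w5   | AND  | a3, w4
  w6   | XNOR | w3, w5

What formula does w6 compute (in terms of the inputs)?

w1 = a2 AND a1
w2 = a2 XOR w1 = a2 XOR (a2 AND a1)
w3 = w2 XOR a1 = (a2 XOR (a2 AND a1)) XOR a1
w4 = w2 AND w3 = (a2 XOR (a2 AND a1)) AND ((a2 XOR (a2 AND a1)) XOR a1)
w5 = a3 AND w4 = a3 AND ((a2 XOR (a2 AND a1)) AND ((a2 XOR (a2 AND a1)) XOR a1))
w6 = w3 XNOR w5 = ((a2 XOR (a2 AND a1)) XOR a1) XNOR (a3 AND ((a2 XOR (a2 AND a1)) AND ((a2 XOR (a2 AND a1)) XOR a1)))

((a2 XOR (a2 AND a1)) XOR a1) XNOR (a3 AND ((a2 XOR (a2 AND a1)) AND ((a2 XOR (a2 AND a1)) XOR a1)))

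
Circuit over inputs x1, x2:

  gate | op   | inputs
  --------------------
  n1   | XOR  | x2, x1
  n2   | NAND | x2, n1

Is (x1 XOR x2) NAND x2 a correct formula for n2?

Yes

n1 = x2 XOR x1
n2 = x2 NAND n1 = x2 NAND (x2 XOR x1)
At x1=0, x2=1: circuit gives 0, formula gives 0.
At x1=0, x2=0: circuit gives 1, formula gives 1.
Agrees on all 4 inputs.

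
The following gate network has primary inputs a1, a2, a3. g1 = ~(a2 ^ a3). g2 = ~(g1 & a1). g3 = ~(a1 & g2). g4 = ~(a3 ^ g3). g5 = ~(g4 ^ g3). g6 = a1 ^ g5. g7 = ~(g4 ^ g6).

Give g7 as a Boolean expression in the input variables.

g1 = ~(a2 ^ a3)
g2 = ~(g1 & a1) = ~((~(a2 ^ a3)) & a1)
g3 = ~(a1 & g2) = ~(a1 & (~((~(a2 ^ a3)) & a1)))
g4 = ~(a3 ^ g3) = ~(a3 ^ (~(a1 & (~((~(a2 ^ a3)) & a1)))))
g5 = ~(g4 ^ g3) = ~((~(a3 ^ (~(a1 & (~((~(a2 ^ a3)) & a1)))))) ^ (~(a1 & (~((~(a2 ^ a3)) & a1)))))
g6 = a1 ^ g5 = a1 ^ (~((~(a3 ^ (~(a1 & (~((~(a2 ^ a3)) & a1)))))) ^ (~(a1 & (~((~(a2 ^ a3)) & a1))))))
g7 = ~(g4 ^ g6) = ~((~(a3 ^ (~(a1 & (~((~(a2 ^ a3)) & a1)))))) ^ (a1 ^ (~((~(a3 ^ (~(a1 & (~((~(a2 ^ a3)) & a1)))))) ^ (~(a1 & (~((~(a2 ^ a3)) & a1))))))))

~((~(a3 ^ (~(a1 & (~((~(a2 ^ a3)) & a1)))))) ^ (a1 ^ (~((~(a3 ^ (~(a1 & (~((~(a2 ^ a3)) & a1)))))) ^ (~(a1 & (~((~(a2 ^ a3)) & a1))))))))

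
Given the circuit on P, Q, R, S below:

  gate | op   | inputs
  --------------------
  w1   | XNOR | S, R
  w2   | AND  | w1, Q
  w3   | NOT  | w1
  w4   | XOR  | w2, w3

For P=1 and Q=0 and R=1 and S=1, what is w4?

w1 = 1 XNOR 1 = 1
w2 = 1 AND 0 = 0
w3 = NOT 1 = 0
w4 = 0 XOR 0 = 0

0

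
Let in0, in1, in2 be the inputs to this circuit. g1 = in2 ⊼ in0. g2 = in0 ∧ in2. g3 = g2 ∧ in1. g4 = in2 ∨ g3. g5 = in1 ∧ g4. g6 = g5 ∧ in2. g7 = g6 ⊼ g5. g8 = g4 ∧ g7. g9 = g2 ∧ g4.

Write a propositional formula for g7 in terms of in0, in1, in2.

((in1 ∧ (in2 ∨ ((in0 ∧ in2) ∧ in1))) ∧ in2) ⊼ (in1 ∧ (in2 ∨ ((in0 ∧ in2) ∧ in1)))

g2 = in0 ∧ in2
g3 = g2 ∧ in1 = (in0 ∧ in2) ∧ in1
g4 = in2 ∨ g3 = in2 ∨ ((in0 ∧ in2) ∧ in1)
g5 = in1 ∧ g4 = in1 ∧ (in2 ∨ ((in0 ∧ in2) ∧ in1))
g6 = g5 ∧ in2 = (in1 ∧ (in2 ∨ ((in0 ∧ in2) ∧ in1))) ∧ in2
g7 = g6 ⊼ g5 = ((in1 ∧ (in2 ∨ ((in0 ∧ in2) ∧ in1))) ∧ in2) ⊼ (in1 ∧ (in2 ∨ ((in0 ∧ in2) ∧ in1)))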